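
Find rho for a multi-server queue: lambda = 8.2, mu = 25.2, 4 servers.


rho = lambda / (c * mu) = 8.2 / (4 * 25.2) = 0.0813

0.0813


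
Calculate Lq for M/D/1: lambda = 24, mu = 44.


M/D/1: Lq = rho^2 / (2*(1-rho)) where rho = 24/44; Lq = 0.33

0.33


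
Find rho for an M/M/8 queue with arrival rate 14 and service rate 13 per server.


rho = lambda/(c*mu) = 14/(8*13) = 0.1346

0.1346


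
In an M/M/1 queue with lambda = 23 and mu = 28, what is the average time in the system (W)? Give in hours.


W = 1/(mu - lambda) = 1/(28 - 23) = 0.2 hours

0.2 hours


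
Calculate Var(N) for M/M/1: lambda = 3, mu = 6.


rho = 3/6; Var(N) = rho/(1-rho)^2 = 2.0

2.0


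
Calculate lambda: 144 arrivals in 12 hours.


lambda = total arrivals / time = 144 / 12 = 12.0 per hour

12.0 per hour


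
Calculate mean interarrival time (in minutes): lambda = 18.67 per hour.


Mean interarrival time = 60/lambda = 60/18.67 = 3.21 minutes

3.21 minutes


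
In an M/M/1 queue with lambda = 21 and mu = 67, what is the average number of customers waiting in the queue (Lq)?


rho = 21/67; Lq = rho^2/(1-rho) = 0.14

0.14


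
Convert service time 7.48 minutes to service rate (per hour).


mu = 60 / avg_service_time = 60 / 7.48 = 8.02 per hour

8.02 per hour


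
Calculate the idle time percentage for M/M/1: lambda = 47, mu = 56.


Idle fraction = (1 - rho) * 100 = (1 - 47/56) * 100 = 16.1%

16.1%


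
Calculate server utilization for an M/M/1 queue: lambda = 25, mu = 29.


rho = lambda/mu = 25/29 = 0.8621

0.8621


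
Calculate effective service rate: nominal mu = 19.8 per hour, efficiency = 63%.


Effective rate = mu * efficiency = 19.8 * 0.63 = 12.47 per hour

12.47 per hour


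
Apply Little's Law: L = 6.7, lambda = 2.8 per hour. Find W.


W = L / lambda = 6.7 / 2.8 = 2.3929 hours

2.3929 hours


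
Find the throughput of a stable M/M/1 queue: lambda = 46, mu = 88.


For a stable queue (lambda < mu), throughput = lambda = 46 per hour

46 per hour


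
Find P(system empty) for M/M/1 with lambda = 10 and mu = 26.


P0 = 1 - rho = 1 - 10/26 = 0.6154

0.6154


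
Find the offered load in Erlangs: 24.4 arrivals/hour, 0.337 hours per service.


Offered load a = lambda * E[S] = 24.4 * 0.337 = 8.22 Erlangs

8.22 Erlangs


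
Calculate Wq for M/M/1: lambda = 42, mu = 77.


rho = 42/77; Wq = rho/(mu - lambda) = 0.0156 hours

0.0156 hours


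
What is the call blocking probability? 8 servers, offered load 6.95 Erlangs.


B(N,A) = (A^N/N!) / sum(A^k/k!, k=0..N) with N=8, A=6.95 = 0.1759

0.1759


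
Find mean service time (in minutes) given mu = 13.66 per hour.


Mean service time = 60/mu = 60/13.66 = 4.39 minutes

4.39 minutes


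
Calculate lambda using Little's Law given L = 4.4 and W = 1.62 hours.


lambda = L / W = 4.4 / 1.62 = 2.72 per hour

2.72 per hour


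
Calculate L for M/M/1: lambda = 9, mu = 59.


rho = 9/59; L = rho/(1-rho) = 0.18

0.18


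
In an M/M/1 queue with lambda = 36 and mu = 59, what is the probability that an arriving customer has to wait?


P(wait) = rho = lambda/mu = 36/59 = 0.6102

0.6102


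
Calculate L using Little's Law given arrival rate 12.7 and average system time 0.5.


L = lambda * W = 12.7 * 0.5 = 6.35

6.35


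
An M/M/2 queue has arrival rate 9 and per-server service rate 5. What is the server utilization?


rho = lambda/(c*mu) = 9/(2*5) = 0.9

0.9


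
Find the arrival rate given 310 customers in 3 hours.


lambda = total arrivals / time = 310 / 3 = 103.33 per hour

103.33 per hour


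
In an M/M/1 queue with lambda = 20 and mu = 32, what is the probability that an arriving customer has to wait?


P(wait) = rho = lambda/mu = 20/32 = 0.625

0.625


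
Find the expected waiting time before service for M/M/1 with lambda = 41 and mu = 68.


rho = 41/68; Wq = rho/(mu - lambda) = 0.0223 hours

0.0223 hours


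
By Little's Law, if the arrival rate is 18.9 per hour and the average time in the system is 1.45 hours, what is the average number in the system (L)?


L = lambda * W = 18.9 * 1.45 = 27.41

27.41


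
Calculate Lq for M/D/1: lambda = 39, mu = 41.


M/D/1: Lq = rho^2 / (2*(1-rho)) where rho = 39/41; Lq = 9.27

9.27


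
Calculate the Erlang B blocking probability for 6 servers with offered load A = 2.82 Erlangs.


B(N,A) = (A^N/N!) / sum(A^k/k!, k=0..N) with N=6, A=2.82 = 0.0427

0.0427


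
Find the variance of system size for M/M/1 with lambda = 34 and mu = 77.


rho = 34/77; Var(N) = rho/(1-rho)^2 = 1.42

1.42


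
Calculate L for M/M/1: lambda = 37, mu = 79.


rho = 37/79; L = rho/(1-rho) = 0.88

0.88


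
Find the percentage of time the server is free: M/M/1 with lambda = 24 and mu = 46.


Idle fraction = (1 - rho) * 100 = (1 - 24/46) * 100 = 47.8%

47.8%


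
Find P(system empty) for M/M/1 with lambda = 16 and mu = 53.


P0 = 1 - rho = 1 - 16/53 = 0.6981

0.6981


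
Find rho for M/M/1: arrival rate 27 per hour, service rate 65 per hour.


rho = lambda/mu = 27/65 = 0.4154

0.4154


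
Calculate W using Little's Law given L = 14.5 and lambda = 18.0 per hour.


W = L / lambda = 14.5 / 18.0 = 0.8056 hours

0.8056 hours


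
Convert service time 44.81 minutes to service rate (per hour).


mu = 60 / avg_service_time = 60 / 44.81 = 1.34 per hour

1.34 per hour


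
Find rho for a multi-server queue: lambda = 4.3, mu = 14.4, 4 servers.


rho = lambda / (c * mu) = 4.3 / (4 * 14.4) = 0.0747

0.0747


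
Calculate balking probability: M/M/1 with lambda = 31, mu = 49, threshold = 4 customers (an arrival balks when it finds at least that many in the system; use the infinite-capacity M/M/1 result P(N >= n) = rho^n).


P(N >= 4) = rho^4 = (31/49)^4 = 0.1602

0.1602


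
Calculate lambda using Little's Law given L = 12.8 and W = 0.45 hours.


lambda = L / W = 12.8 / 0.45 = 28.44 per hour

28.44 per hour


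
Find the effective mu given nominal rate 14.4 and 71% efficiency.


Effective rate = mu * efficiency = 14.4 * 0.71 = 10.22 per hour

10.22 per hour


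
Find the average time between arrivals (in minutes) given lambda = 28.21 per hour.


Mean interarrival time = 60/lambda = 60/28.21 = 2.13 minutes

2.13 minutes


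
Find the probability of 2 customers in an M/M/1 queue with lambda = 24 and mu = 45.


rho = 24/45; P(n) = (1-rho)*rho^n = (1-24/45)*(24/45)^2 = 0.1327

0.1327


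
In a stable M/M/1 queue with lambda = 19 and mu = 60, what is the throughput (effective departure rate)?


For a stable queue (lambda < mu), throughput = lambda = 19 per hour

19 per hour


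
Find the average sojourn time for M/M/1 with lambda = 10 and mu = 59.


W = 1/(mu - lambda) = 1/(59 - 10) = 0.0204 hours

0.0204 hours


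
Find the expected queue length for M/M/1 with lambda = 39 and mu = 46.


rho = 39/46; Lq = rho^2/(1-rho) = 4.72

4.72


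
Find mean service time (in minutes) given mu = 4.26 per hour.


Mean service time = 60/mu = 60/4.26 = 14.08 minutes

14.08 minutes


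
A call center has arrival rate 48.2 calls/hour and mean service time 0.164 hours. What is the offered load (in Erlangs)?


Offered load a = lambda * E[S] = 48.2 * 0.164 = 7.9 Erlangs

7.9 Erlangs


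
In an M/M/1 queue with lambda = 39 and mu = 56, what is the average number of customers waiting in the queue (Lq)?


rho = 39/56; Lq = rho^2/(1-rho) = 1.6

1.6


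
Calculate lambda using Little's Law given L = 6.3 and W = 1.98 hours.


lambda = L / W = 6.3 / 1.98 = 3.18 per hour

3.18 per hour


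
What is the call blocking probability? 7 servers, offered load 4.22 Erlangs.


B(N,A) = (A^N/N!) / sum(A^k/k!, k=0..N) with N=7, A=4.22 = 0.0744

0.0744


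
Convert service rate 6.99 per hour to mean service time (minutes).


Mean service time = 60/mu = 60/6.99 = 8.58 minutes

8.58 minutes


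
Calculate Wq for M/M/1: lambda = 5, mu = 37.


rho = 5/37; Wq = rho/(mu - lambda) = 0.0042 hours

0.0042 hours


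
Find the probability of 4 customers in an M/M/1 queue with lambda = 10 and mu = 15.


rho = 10/15; P(n) = (1-rho)*rho^n = (1-10/15)*(10/15)^4 = 0.0658

0.0658


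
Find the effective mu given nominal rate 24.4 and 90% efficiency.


Effective rate = mu * efficiency = 24.4 * 0.9 = 21.96 per hour

21.96 per hour


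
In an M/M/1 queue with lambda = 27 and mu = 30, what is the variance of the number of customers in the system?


rho = 27/30; Var(N) = rho/(1-rho)^2 = 90.0

90.0


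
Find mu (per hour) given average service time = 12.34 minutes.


mu = 60 / avg_service_time = 60 / 12.34 = 4.86 per hour

4.86 per hour


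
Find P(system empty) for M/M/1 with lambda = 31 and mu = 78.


P0 = 1 - rho = 1 - 31/78 = 0.6026

0.6026


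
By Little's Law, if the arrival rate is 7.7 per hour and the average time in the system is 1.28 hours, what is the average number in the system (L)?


L = lambda * W = 7.7 * 1.28 = 9.86

9.86


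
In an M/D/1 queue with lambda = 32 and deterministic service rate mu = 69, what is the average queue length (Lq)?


M/D/1: Lq = rho^2 / (2*(1-rho)) where rho = 32/69; Lq = 0.2

0.2


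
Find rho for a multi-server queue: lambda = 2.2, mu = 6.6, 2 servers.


rho = lambda / (c * mu) = 2.2 / (2 * 6.6) = 0.1667

0.1667


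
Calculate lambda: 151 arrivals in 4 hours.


lambda = total arrivals / time = 151 / 4 = 37.75 per hour

37.75 per hour


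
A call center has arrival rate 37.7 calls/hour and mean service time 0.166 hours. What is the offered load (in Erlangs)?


Offered load a = lambda * E[S] = 37.7 * 0.166 = 6.26 Erlangs

6.26 Erlangs


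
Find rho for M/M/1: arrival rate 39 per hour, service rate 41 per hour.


rho = lambda/mu = 39/41 = 0.9512

0.9512


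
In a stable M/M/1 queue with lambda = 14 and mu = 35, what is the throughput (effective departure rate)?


For a stable queue (lambda < mu), throughput = lambda = 14 per hour

14 per hour


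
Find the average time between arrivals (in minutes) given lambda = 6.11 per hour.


Mean interarrival time = 60/lambda = 60/6.11 = 9.82 minutes

9.82 minutes


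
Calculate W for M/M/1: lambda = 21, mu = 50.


W = 1/(mu - lambda) = 1/(50 - 21) = 0.0345 hours

0.0345 hours


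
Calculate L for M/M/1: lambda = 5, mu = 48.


rho = 5/48; L = rho/(1-rho) = 0.12

0.12


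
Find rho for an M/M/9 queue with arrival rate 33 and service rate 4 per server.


rho = lambda/(c*mu) = 33/(9*4) = 0.9167

0.9167


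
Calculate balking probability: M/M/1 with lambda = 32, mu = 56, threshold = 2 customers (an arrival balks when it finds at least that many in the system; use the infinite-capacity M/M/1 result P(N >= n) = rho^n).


P(N >= 2) = rho^2 = (32/56)^2 = 0.3265

0.3265


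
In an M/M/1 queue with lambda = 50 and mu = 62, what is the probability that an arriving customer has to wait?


P(wait) = rho = lambda/mu = 50/62 = 0.8065

0.8065


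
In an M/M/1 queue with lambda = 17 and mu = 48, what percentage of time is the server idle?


Idle fraction = (1 - rho) * 100 = (1 - 17/48) * 100 = 64.6%

64.6%


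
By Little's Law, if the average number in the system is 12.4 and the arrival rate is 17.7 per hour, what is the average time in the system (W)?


W = L / lambda = 12.4 / 17.7 = 0.7006 hours

0.7006 hours


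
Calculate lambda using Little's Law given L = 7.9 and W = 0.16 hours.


lambda = L / W = 7.9 / 0.16 = 49.38 per hour

49.38 per hour


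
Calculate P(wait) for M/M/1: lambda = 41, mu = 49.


P(wait) = rho = lambda/mu = 41/49 = 0.8367

0.8367


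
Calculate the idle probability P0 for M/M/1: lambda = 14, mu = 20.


P0 = 1 - rho = 1 - 14/20 = 0.3

0.3


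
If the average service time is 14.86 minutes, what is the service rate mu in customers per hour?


mu = 60 / avg_service_time = 60 / 14.86 = 4.04 per hour

4.04 per hour


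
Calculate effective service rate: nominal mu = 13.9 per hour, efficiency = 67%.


Effective rate = mu * efficiency = 13.9 * 0.67 = 9.31 per hour

9.31 per hour


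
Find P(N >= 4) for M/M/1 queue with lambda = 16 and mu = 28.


P(N >= 4) = rho^4 = (16/28)^4 = 0.1066

0.1066


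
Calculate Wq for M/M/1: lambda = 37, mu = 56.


rho = 37/56; Wq = rho/(mu - lambda) = 0.0348 hours

0.0348 hours


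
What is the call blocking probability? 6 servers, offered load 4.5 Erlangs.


B(N,A) = (A^N/N!) / sum(A^k/k!, k=0..N) with N=6, A=4.5 = 0.1542

0.1542


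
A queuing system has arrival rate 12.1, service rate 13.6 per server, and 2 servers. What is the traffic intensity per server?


rho = lambda / (c * mu) = 12.1 / (2 * 13.6) = 0.4449

0.4449


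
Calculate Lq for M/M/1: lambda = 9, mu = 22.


rho = 9/22; Lq = rho^2/(1-rho) = 0.28

0.28


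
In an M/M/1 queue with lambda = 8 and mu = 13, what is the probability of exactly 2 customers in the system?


rho = 8/13; P(n) = (1-rho)*rho^n = (1-8/13)*(8/13)^2 = 0.1457

0.1457


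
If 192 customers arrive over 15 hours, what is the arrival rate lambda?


lambda = total arrivals / time = 192 / 15 = 12.8 per hour

12.8 per hour


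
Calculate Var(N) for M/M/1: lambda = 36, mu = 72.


rho = 36/72; Var(N) = rho/(1-rho)^2 = 2.0

2.0


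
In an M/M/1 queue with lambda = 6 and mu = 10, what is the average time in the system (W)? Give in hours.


W = 1/(mu - lambda) = 1/(10 - 6) = 0.25 hours

0.25 hours


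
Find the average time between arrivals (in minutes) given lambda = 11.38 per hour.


Mean interarrival time = 60/lambda = 60/11.38 = 5.27 minutes

5.27 minutes


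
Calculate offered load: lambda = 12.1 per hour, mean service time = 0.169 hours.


Offered load a = lambda * E[S] = 12.1 * 0.169 = 2.04 Erlangs

2.04 Erlangs


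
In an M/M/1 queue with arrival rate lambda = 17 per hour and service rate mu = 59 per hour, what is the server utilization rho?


rho = lambda/mu = 17/59 = 0.2881

0.2881


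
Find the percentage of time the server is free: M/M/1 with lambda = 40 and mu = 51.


Idle fraction = (1 - rho) * 100 = (1 - 40/51) * 100 = 21.6%

21.6%


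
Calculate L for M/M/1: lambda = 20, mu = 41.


rho = 20/41; L = rho/(1-rho) = 0.95

0.95


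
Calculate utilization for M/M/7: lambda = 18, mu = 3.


rho = lambda/(c*mu) = 18/(7*3) = 0.8571

0.8571


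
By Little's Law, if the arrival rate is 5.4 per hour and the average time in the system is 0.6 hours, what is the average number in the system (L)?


L = lambda * W = 5.4 * 0.6 = 3.24

3.24


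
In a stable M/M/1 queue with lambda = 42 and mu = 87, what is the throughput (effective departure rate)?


For a stable queue (lambda < mu), throughput = lambda = 42 per hour

42 per hour


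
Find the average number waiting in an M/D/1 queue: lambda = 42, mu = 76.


M/D/1: Lq = rho^2 / (2*(1-rho)) where rho = 42/76; Lq = 0.34

0.34


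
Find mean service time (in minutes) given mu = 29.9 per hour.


Mean service time = 60/mu = 60/29.9 = 2.01 minutes

2.01 minutes


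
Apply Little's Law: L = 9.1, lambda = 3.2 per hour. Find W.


W = L / lambda = 9.1 / 3.2 = 2.8438 hours

2.8438 hours


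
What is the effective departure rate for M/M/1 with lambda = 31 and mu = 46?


For a stable queue (lambda < mu), throughput = lambda = 31 per hour

31 per hour


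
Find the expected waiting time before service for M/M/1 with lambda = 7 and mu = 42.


rho = 7/42; Wq = rho/(mu - lambda) = 0.0048 hours

0.0048 hours


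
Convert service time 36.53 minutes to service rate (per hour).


mu = 60 / avg_service_time = 60 / 36.53 = 1.64 per hour

1.64 per hour


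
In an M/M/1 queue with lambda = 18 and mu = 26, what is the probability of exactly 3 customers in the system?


rho = 18/26; P(n) = (1-rho)*rho^n = (1-18/26)*(18/26)^3 = 0.1021

0.1021


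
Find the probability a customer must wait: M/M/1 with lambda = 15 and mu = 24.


P(wait) = rho = lambda/mu = 15/24 = 0.625

0.625


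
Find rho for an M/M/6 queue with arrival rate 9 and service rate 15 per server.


rho = lambda/(c*mu) = 9/(6*15) = 0.1

0.1


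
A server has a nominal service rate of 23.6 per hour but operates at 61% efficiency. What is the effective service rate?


Effective rate = mu * efficiency = 23.6 * 0.61 = 14.4 per hour

14.4 per hour


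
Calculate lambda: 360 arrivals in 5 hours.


lambda = total arrivals / time = 360 / 5 = 72.0 per hour

72.0 per hour


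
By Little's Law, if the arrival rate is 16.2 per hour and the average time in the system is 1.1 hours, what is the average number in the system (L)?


L = lambda * W = 16.2 * 1.1 = 17.82

17.82


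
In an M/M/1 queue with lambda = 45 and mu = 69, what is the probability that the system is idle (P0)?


P0 = 1 - rho = 1 - 45/69 = 0.3478

0.3478


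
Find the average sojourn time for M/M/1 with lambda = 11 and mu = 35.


W = 1/(mu - lambda) = 1/(35 - 11) = 0.0417 hours

0.0417 hours


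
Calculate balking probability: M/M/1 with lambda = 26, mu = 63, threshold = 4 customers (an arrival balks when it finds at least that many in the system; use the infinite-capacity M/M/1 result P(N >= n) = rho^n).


P(N >= 4) = rho^4 = (26/63)^4 = 0.029

0.029


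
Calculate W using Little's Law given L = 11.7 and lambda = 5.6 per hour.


W = L / lambda = 11.7 / 5.6 = 2.0893 hours

2.0893 hours


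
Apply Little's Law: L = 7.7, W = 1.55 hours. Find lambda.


lambda = L / W = 7.7 / 1.55 = 4.97 per hour

4.97 per hour


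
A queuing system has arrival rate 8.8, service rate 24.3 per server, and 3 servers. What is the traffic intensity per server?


rho = lambda / (c * mu) = 8.8 / (3 * 24.3) = 0.1207

0.1207


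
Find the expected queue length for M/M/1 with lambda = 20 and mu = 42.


rho = 20/42; Lq = rho^2/(1-rho) = 0.43

0.43


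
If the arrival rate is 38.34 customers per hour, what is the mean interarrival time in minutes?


Mean interarrival time = 60/lambda = 60/38.34 = 1.56 minutes

1.56 minutes


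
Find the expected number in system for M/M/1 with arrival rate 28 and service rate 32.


rho = 28/32; L = rho/(1-rho) = 7.0

7.0


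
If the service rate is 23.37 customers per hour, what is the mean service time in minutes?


Mean service time = 60/mu = 60/23.37 = 2.57 minutes

2.57 minutes


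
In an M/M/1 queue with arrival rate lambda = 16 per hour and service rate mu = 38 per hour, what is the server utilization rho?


rho = lambda/mu = 16/38 = 0.4211

0.4211


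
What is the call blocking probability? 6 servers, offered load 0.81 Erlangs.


B(N,A) = (A^N/N!) / sum(A^k/k!, k=0..N) with N=6, A=0.81 = 0.0002

0.0002


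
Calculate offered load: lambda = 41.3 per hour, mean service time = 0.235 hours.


Offered load a = lambda * E[S] = 41.3 * 0.235 = 9.71 Erlangs

9.71 Erlangs


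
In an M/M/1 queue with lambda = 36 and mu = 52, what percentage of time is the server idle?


Idle fraction = (1 - rho) * 100 = (1 - 36/52) * 100 = 30.8%

30.8%


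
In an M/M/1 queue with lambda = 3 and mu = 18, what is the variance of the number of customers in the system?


rho = 3/18; Var(N) = rho/(1-rho)^2 = 0.24

0.24


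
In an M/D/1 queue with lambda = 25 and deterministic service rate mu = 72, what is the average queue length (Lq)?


M/D/1: Lq = rho^2 / (2*(1-rho)) where rho = 25/72; Lq = 0.09

0.09


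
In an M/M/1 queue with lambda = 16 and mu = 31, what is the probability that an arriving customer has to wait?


P(wait) = rho = lambda/mu = 16/31 = 0.5161

0.5161


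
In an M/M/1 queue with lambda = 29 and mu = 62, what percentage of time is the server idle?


Idle fraction = (1 - rho) * 100 = (1 - 29/62) * 100 = 53.2%

53.2%


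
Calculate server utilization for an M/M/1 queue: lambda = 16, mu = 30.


rho = lambda/mu = 16/30 = 0.5333

0.5333


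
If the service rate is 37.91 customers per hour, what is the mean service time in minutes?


Mean service time = 60/mu = 60/37.91 = 1.58 minutes

1.58 minutes


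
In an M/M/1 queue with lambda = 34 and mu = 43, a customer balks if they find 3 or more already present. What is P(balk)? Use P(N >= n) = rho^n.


P(N >= 3) = rho^3 = (34/43)^3 = 0.4943

0.4943


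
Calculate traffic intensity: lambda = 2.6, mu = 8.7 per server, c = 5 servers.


rho = lambda / (c * mu) = 2.6 / (5 * 8.7) = 0.0598

0.0598


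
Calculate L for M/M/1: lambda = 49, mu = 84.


rho = 49/84; L = rho/(1-rho) = 1.4

1.4


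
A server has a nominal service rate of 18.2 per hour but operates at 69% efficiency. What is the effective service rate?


Effective rate = mu * efficiency = 18.2 * 0.69 = 12.56 per hour

12.56 per hour


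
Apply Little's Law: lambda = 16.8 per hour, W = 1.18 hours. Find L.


L = lambda * W = 16.8 * 1.18 = 19.82

19.82


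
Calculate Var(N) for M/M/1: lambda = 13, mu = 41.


rho = 13/41; Var(N) = rho/(1-rho)^2 = 0.68

0.68


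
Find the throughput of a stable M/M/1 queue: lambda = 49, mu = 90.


For a stable queue (lambda < mu), throughput = lambda = 49 per hour

49 per hour


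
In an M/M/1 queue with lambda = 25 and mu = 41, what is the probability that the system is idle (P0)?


P0 = 1 - rho = 1 - 25/41 = 0.3902

0.3902


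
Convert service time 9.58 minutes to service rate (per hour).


mu = 60 / avg_service_time = 60 / 9.58 = 6.26 per hour

6.26 per hour


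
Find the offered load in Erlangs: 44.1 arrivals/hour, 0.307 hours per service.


Offered load a = lambda * E[S] = 44.1 * 0.307 = 13.54 Erlangs

13.54 Erlangs


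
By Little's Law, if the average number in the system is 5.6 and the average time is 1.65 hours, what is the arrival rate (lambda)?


lambda = L / W = 5.6 / 1.65 = 3.39 per hour

3.39 per hour


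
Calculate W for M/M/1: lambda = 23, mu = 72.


W = 1/(mu - lambda) = 1/(72 - 23) = 0.0204 hours

0.0204 hours


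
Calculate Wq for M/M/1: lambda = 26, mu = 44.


rho = 26/44; Wq = rho/(mu - lambda) = 0.0328 hours

0.0328 hours


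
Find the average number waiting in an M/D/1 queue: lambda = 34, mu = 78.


M/D/1: Lq = rho^2 / (2*(1-rho)) where rho = 34/78; Lq = 0.17

0.17


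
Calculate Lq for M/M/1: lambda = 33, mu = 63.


rho = 33/63; Lq = rho^2/(1-rho) = 0.58

0.58


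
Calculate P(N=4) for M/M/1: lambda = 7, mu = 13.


rho = 7/13; P(n) = (1-rho)*rho^n = (1-7/13)*(7/13)^4 = 0.0388

0.0388


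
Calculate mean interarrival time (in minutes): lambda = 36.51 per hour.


Mean interarrival time = 60/lambda = 60/36.51 = 1.64 minutes

1.64 minutes


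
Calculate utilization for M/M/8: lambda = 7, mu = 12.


rho = lambda/(c*mu) = 7/(8*12) = 0.0729

0.0729


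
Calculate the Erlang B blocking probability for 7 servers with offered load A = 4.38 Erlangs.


B(N,A) = (A^N/N!) / sum(A^k/k!, k=0..N) with N=7, A=4.38 = 0.0833

0.0833


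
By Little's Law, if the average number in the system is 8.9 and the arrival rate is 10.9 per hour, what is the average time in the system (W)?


W = L / lambda = 8.9 / 10.9 = 0.8165 hours

0.8165 hours


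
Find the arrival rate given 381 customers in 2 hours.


lambda = total arrivals / time = 381 / 2 = 190.5 per hour

190.5 per hour


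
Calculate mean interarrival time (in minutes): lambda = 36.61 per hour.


Mean interarrival time = 60/lambda = 60/36.61 = 1.64 minutes

1.64 minutes


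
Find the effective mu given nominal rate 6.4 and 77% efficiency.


Effective rate = mu * efficiency = 6.4 * 0.77 = 4.93 per hour

4.93 per hour


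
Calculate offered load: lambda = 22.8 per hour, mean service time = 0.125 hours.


Offered load a = lambda * E[S] = 22.8 * 0.125 = 2.85 Erlangs

2.85 Erlangs


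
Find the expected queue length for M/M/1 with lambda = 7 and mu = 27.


rho = 7/27; Lq = rho^2/(1-rho) = 0.09

0.09


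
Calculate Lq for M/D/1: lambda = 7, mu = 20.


M/D/1: Lq = rho^2 / (2*(1-rho)) where rho = 7/20; Lq = 0.09

0.09


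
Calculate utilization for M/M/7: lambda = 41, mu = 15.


rho = lambda/(c*mu) = 41/(7*15) = 0.3905

0.3905


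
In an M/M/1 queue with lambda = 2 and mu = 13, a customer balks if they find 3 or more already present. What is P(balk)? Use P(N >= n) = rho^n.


P(N >= 3) = rho^3 = (2/13)^3 = 0.0036

0.0036


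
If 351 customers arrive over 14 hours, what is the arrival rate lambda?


lambda = total arrivals / time = 351 / 14 = 25.07 per hour

25.07 per hour


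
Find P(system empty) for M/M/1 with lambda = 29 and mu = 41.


P0 = 1 - rho = 1 - 29/41 = 0.2927

0.2927


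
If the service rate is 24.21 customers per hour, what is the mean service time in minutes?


Mean service time = 60/mu = 60/24.21 = 2.48 minutes

2.48 minutes


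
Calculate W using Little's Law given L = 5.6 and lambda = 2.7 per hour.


W = L / lambda = 5.6 / 2.7 = 2.0741 hours

2.0741 hours


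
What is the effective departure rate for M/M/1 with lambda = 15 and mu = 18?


For a stable queue (lambda < mu), throughput = lambda = 15 per hour

15 per hour


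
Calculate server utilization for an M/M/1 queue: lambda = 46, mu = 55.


rho = lambda/mu = 46/55 = 0.8364

0.8364


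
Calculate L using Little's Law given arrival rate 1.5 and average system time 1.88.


L = lambda * W = 1.5 * 1.88 = 2.82

2.82


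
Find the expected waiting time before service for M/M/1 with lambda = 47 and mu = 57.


rho = 47/57; Wq = rho/(mu - lambda) = 0.0825 hours

0.0825 hours


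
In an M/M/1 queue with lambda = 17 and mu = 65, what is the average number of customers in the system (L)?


rho = 17/65; L = rho/(1-rho) = 0.35

0.35


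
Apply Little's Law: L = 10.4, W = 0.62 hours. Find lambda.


lambda = L / W = 10.4 / 0.62 = 16.77 per hour

16.77 per hour


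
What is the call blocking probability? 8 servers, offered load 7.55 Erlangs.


B(N,A) = (A^N/N!) / sum(A^k/k!, k=0..N) with N=8, A=7.55 = 0.2103

0.2103


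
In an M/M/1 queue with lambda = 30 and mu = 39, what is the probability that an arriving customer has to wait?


P(wait) = rho = lambda/mu = 30/39 = 0.7692

0.7692


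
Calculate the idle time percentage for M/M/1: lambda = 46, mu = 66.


Idle fraction = (1 - rho) * 100 = (1 - 46/66) * 100 = 30.3%

30.3%


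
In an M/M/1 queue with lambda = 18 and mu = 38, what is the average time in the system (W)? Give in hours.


W = 1/(mu - lambda) = 1/(38 - 18) = 0.05 hours

0.05 hours


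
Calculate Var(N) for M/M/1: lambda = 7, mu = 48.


rho = 7/48; Var(N) = rho/(1-rho)^2 = 0.2

0.2


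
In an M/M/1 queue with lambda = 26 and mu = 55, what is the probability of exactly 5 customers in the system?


rho = 26/55; P(n) = (1-rho)*rho^n = (1-26/55)*(26/55)^5 = 0.0124

0.0124


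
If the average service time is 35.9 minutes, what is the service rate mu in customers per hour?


mu = 60 / avg_service_time = 60 / 35.9 = 1.67 per hour

1.67 per hour


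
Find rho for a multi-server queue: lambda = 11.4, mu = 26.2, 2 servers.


rho = lambda / (c * mu) = 11.4 / (2 * 26.2) = 0.2176

0.2176


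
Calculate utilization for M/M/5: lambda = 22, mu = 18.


rho = lambda/(c*mu) = 22/(5*18) = 0.2444

0.2444


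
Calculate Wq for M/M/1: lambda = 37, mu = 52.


rho = 37/52; Wq = rho/(mu - lambda) = 0.0474 hours

0.0474 hours


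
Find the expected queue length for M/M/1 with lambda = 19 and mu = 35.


rho = 19/35; Lq = rho^2/(1-rho) = 0.64

0.64


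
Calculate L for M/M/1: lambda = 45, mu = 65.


rho = 45/65; L = rho/(1-rho) = 2.25

2.25


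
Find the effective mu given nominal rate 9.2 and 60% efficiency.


Effective rate = mu * efficiency = 9.2 * 0.6 = 5.52 per hour

5.52 per hour


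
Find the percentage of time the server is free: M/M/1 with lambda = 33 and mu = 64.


Idle fraction = (1 - rho) * 100 = (1 - 33/64) * 100 = 48.4%

48.4%


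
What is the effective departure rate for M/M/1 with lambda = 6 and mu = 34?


For a stable queue (lambda < mu), throughput = lambda = 6 per hour

6 per hour


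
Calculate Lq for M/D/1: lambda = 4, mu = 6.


M/D/1: Lq = rho^2 / (2*(1-rho)) where rho = 4/6; Lq = 0.67

0.67


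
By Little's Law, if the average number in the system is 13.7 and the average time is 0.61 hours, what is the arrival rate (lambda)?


lambda = L / W = 13.7 / 0.61 = 22.46 per hour

22.46 per hour


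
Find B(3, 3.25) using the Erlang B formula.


B(N,A) = (A^N/N!) / sum(A^k/k!, k=0..N) with N=3, A=3.25 = 0.3751

0.3751


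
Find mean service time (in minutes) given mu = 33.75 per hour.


Mean service time = 60/mu = 60/33.75 = 1.78 minutes

1.78 minutes


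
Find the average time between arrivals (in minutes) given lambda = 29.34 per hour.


Mean interarrival time = 60/lambda = 60/29.34 = 2.04 minutes

2.04 minutes


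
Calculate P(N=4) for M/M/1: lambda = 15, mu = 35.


rho = 15/35; P(n) = (1-rho)*rho^n = (1-15/35)*(15/35)^4 = 0.0193

0.0193


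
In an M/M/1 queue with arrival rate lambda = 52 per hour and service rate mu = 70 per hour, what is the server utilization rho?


rho = lambda/mu = 52/70 = 0.7429

0.7429


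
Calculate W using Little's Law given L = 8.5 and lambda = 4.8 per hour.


W = L / lambda = 8.5 / 4.8 = 1.7708 hours

1.7708 hours


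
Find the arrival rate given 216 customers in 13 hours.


lambda = total arrivals / time = 216 / 13 = 16.62 per hour

16.62 per hour


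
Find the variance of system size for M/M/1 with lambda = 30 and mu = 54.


rho = 30/54; Var(N) = rho/(1-rho)^2 = 2.81

2.81


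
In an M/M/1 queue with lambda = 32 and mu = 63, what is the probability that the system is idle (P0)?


P0 = 1 - rho = 1 - 32/63 = 0.4921

0.4921


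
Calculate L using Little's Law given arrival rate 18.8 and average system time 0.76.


L = lambda * W = 18.8 * 0.76 = 14.29

14.29


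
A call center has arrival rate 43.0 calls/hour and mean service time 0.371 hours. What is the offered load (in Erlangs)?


Offered load a = lambda * E[S] = 43.0 * 0.371 = 15.95 Erlangs

15.95 Erlangs


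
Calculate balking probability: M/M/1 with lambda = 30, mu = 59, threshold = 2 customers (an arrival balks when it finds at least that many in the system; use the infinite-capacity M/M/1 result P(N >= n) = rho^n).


P(N >= 2) = rho^2 = (30/59)^2 = 0.2585

0.2585


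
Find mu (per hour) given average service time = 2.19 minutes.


mu = 60 / avg_service_time = 60 / 2.19 = 27.4 per hour

27.4 per hour


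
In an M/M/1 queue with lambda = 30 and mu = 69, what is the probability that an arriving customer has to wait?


P(wait) = rho = lambda/mu = 30/69 = 0.4348

0.4348


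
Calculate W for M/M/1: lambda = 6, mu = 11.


W = 1/(mu - lambda) = 1/(11 - 6) = 0.2 hours

0.2 hours


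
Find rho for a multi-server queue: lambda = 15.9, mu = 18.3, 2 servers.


rho = lambda / (c * mu) = 15.9 / (2 * 18.3) = 0.4344

0.4344


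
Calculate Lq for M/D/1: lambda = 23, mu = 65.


M/D/1: Lq = rho^2 / (2*(1-rho)) where rho = 23/65; Lq = 0.1

0.1


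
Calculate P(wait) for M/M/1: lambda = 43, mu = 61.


P(wait) = rho = lambda/mu = 43/61 = 0.7049

0.7049


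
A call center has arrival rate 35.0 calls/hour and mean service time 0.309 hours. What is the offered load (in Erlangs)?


Offered load a = lambda * E[S] = 35.0 * 0.309 = 10.82 Erlangs

10.82 Erlangs


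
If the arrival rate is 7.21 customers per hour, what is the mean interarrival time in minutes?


Mean interarrival time = 60/lambda = 60/7.21 = 8.32 minutes

8.32 minutes


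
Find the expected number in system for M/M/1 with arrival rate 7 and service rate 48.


rho = 7/48; L = rho/(1-rho) = 0.17

0.17


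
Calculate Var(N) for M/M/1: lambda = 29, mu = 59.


rho = 29/59; Var(N) = rho/(1-rho)^2 = 1.9

1.9


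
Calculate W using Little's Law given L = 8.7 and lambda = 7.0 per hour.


W = L / lambda = 8.7 / 7.0 = 1.2429 hours

1.2429 hours


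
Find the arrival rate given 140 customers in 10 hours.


lambda = total arrivals / time = 140 / 10 = 14.0 per hour

14.0 per hour


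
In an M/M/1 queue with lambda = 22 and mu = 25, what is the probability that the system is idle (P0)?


P0 = 1 - rho = 1 - 22/25 = 0.12

0.12


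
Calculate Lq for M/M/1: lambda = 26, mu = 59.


rho = 26/59; Lq = rho^2/(1-rho) = 0.35

0.35


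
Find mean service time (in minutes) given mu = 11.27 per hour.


Mean service time = 60/mu = 60/11.27 = 5.32 minutes

5.32 minutes


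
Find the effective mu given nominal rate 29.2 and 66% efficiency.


Effective rate = mu * efficiency = 29.2 * 0.66 = 19.27 per hour

19.27 per hour


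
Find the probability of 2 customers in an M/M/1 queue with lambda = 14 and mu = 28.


rho = 14/28; P(n) = (1-rho)*rho^n = (1-14/28)*(14/28)^2 = 0.125

0.125


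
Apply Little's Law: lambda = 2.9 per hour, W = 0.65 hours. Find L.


L = lambda * W = 2.9 * 0.65 = 1.89

1.89


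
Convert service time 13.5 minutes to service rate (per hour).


mu = 60 / avg_service_time = 60 / 13.5 = 4.44 per hour

4.44 per hour


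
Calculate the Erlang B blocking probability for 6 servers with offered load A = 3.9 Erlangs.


B(N,A) = (A^N/N!) / sum(A^k/k!, k=0..N) with N=6, A=3.9 = 0.11

0.11


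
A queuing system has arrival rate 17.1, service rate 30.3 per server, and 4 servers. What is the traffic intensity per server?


rho = lambda / (c * mu) = 17.1 / (4 * 30.3) = 0.1411

0.1411


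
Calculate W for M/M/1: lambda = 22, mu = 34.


W = 1/(mu - lambda) = 1/(34 - 22) = 0.0833 hours

0.0833 hours


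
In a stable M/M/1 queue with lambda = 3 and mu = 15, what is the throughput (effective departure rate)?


For a stable queue (lambda < mu), throughput = lambda = 3 per hour

3 per hour


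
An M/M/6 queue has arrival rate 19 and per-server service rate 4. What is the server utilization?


rho = lambda/(c*mu) = 19/(6*4) = 0.7917

0.7917


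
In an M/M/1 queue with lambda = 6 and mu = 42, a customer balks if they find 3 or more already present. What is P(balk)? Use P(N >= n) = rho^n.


P(N >= 3) = rho^3 = (6/42)^3 = 0.0029

0.0029


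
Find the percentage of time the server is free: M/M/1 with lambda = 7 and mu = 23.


Idle fraction = (1 - rho) * 100 = (1 - 7/23) * 100 = 69.6%

69.6%


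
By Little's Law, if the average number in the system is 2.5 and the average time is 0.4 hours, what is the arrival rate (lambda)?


lambda = L / W = 2.5 / 0.4 = 6.25 per hour

6.25 per hour


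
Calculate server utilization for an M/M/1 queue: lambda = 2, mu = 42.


rho = lambda/mu = 2/42 = 0.0476

0.0476


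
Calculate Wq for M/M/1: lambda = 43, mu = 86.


rho = 43/86; Wq = rho/(mu - lambda) = 0.0116 hours

0.0116 hours


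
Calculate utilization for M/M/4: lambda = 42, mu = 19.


rho = lambda/(c*mu) = 42/(4*19) = 0.5526

0.5526


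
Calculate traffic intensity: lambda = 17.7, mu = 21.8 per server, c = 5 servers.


rho = lambda / (c * mu) = 17.7 / (5 * 21.8) = 0.1624

0.1624


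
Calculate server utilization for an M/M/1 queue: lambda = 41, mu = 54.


rho = lambda/mu = 41/54 = 0.7593

0.7593


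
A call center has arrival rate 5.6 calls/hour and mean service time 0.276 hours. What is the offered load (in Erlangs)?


Offered load a = lambda * E[S] = 5.6 * 0.276 = 1.55 Erlangs

1.55 Erlangs


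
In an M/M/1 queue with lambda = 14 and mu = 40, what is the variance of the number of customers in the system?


rho = 14/40; Var(N) = rho/(1-rho)^2 = 0.83

0.83


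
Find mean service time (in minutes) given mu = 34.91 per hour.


Mean service time = 60/mu = 60/34.91 = 1.72 minutes

1.72 minutes


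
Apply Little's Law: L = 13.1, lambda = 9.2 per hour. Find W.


W = L / lambda = 13.1 / 9.2 = 1.4239 hours

1.4239 hours


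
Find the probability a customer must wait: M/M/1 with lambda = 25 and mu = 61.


P(wait) = rho = lambda/mu = 25/61 = 0.4098

0.4098


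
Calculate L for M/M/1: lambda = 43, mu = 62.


rho = 43/62; L = rho/(1-rho) = 2.26

2.26


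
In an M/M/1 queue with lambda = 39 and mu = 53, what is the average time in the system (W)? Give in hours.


W = 1/(mu - lambda) = 1/(53 - 39) = 0.0714 hours

0.0714 hours


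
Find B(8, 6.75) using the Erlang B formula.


B(N,A) = (A^N/N!) / sum(A^k/k!, k=0..N) with N=8, A=6.75 = 0.1644

0.1644


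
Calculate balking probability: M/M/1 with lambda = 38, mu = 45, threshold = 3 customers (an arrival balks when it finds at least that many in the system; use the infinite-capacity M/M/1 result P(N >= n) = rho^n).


P(N >= 3) = rho^3 = (38/45)^3 = 0.6022

0.6022


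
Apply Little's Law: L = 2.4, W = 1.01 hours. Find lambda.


lambda = L / W = 2.4 / 1.01 = 2.38 per hour

2.38 per hour


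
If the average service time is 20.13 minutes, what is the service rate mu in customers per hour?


mu = 60 / avg_service_time = 60 / 20.13 = 2.98 per hour

2.98 per hour


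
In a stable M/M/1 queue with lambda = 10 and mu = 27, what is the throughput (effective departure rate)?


For a stable queue (lambda < mu), throughput = lambda = 10 per hour

10 per hour


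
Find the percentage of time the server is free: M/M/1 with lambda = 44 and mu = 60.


Idle fraction = (1 - rho) * 100 = (1 - 44/60) * 100 = 26.7%

26.7%


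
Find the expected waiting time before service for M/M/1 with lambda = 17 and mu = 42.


rho = 17/42; Wq = rho/(mu - lambda) = 0.0162 hours

0.0162 hours


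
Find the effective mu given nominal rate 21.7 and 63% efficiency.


Effective rate = mu * efficiency = 21.7 * 0.63 = 13.67 per hour

13.67 per hour


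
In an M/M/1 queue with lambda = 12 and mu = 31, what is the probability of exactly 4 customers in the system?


rho = 12/31; P(n) = (1-rho)*rho^n = (1-12/31)*(12/31)^4 = 0.0138

0.0138


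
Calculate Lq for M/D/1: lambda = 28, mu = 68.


M/D/1: Lq = rho^2 / (2*(1-rho)) where rho = 28/68; Lq = 0.14

0.14


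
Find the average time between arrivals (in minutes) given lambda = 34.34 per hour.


Mean interarrival time = 60/lambda = 60/34.34 = 1.75 minutes

1.75 minutes


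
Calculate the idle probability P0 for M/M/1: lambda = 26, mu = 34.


P0 = 1 - rho = 1 - 26/34 = 0.2353

0.2353


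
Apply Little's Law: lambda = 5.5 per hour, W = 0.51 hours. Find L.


L = lambda * W = 5.5 * 0.51 = 2.81

2.81


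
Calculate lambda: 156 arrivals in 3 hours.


lambda = total arrivals / time = 156 / 3 = 52.0 per hour

52.0 per hour


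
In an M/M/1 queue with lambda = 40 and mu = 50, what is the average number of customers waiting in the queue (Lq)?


rho = 40/50; Lq = rho^2/(1-rho) = 3.2

3.2


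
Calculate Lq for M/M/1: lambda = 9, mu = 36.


rho = 9/36; Lq = rho^2/(1-rho) = 0.08

0.08


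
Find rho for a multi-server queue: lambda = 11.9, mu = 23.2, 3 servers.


rho = lambda / (c * mu) = 11.9 / (3 * 23.2) = 0.171

0.171


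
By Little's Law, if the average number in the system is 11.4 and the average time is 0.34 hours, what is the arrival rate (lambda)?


lambda = L / W = 11.4 / 0.34 = 33.53 per hour

33.53 per hour


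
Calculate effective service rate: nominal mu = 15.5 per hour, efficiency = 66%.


Effective rate = mu * efficiency = 15.5 * 0.66 = 10.23 per hour

10.23 per hour
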